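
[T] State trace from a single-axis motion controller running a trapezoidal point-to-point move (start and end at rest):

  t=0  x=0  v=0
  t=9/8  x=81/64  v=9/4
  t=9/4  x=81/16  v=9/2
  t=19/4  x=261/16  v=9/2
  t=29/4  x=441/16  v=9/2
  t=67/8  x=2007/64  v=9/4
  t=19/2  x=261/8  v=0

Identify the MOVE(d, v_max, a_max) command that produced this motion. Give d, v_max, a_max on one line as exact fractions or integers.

d=261/8 v_max=9/2 a_max=2

final state: t=19/2, x=261/8, v=0 → d = 261/8
a_max = (9/4−0)/(9/8−0) = 2
max v = 9/2 over t∈[9/4,29/4] → v_max = 9/2
check: 9/2·(9/4+5) = 261/8 ✓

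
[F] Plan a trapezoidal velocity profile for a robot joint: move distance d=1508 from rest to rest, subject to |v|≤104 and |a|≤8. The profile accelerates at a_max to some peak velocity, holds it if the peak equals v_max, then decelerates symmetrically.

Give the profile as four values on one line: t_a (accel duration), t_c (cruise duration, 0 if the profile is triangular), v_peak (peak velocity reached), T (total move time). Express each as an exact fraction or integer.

v_max²/a_max = 104²/8 = 1352
1508 ≥ 1352 so v_max reached
t_a = 104/8 = 13; v_peak = 104
d_cruise = 1508 − 1352 = 156; t_c = 156/104 = 3/2
T = 2·13 + 3/2 = 55/2

t_a=13 t_c=3/2 v_peak=104 T=55/2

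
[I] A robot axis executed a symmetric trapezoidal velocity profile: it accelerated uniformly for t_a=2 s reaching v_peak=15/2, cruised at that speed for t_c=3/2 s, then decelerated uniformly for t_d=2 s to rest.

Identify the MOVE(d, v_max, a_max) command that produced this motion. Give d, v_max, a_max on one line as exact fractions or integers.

a_max = (15/2)/2 = 15/4
d_a = ½·15/2·2 = 15/2; d_c = 15/2·3/2 = 45/4
d = 2·15/2 + 45/4 = 105/4
t_c = 3/2 > 0 ⇒ limit active, v_max = 15/2

d=105/4 v_max=15/2 a_max=15/4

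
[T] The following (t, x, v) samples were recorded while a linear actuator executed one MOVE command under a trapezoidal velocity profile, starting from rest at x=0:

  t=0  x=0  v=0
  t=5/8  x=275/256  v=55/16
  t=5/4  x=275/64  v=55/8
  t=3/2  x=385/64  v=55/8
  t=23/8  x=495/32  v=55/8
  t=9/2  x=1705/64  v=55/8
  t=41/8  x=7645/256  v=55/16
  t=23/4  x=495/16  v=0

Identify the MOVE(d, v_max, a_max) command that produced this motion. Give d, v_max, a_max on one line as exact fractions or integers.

final state: t=23/4, x=495/16, v=0 → d = 495/16
a_max = (55/16−0)/(5/8−0) = 11/2
max v = 55/8 over t∈[5/4,9/2] → v_max = 55/8
check: 55/8·(5/4+13/4) = 495/16 ✓

d=495/16 v_max=55/8 a_max=11/2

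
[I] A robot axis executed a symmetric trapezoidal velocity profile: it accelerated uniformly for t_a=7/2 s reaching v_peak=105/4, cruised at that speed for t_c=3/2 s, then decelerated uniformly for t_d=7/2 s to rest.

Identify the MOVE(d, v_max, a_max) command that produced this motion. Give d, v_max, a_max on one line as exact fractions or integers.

d=525/4 v_max=105/4 a_max=15/2

a_max = (105/4)/(7/2) = 15/2
d_a = ½·105/4·7/2 = 735/16; d_c = 105/4·3/2 = 315/8
d = 2·735/16 + 315/8 = 525/4
t_c = 3/2 > 0 → v_max = v_peak = 105/4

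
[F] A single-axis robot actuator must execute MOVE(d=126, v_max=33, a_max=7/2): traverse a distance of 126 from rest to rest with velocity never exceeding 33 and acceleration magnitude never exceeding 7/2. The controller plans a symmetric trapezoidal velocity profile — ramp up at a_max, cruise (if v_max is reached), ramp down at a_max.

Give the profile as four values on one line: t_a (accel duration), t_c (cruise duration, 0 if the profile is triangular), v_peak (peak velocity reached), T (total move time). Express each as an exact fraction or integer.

v_max²/a_max = 33²/(7/2) = 2178/7
126 < 2178/7 so t_c = 0
v_peak = √(126·7/2) = √441 = 21
t_a = 21/(7/2) = 6; t_c = 0
T = 2·6 = 12

t_a=6 t_c=0 v_peak=21 T=12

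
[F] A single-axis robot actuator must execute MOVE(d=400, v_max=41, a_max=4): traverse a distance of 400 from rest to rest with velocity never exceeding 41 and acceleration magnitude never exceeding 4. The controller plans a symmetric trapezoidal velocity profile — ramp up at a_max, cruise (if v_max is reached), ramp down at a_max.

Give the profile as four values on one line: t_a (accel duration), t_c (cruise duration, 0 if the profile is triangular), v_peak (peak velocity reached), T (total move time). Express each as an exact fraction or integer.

(v_max)²/a_max = 41²/4 = 1681/4
400 < 1681/4 so t_c = 0
v_peak = √(400·4) = √1600 = 40
t_a = 40/4 = 10; t_c = 0
T = 2·10 = 20

t_a=10 t_c=0 v_peak=40 T=20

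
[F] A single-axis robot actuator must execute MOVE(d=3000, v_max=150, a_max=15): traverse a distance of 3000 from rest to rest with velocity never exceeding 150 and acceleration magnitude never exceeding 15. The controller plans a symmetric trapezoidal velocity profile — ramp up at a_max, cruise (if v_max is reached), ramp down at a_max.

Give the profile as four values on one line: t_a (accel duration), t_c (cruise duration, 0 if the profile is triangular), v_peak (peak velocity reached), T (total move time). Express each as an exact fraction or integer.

t_a=10 t_c=10 v_peak=150 T=30

v_max²/a_max = 150²/15 = 1500
3000 ≥ 1500 → trapezoidal
t_a = 150/15 = 10; v_peak = 150
d_cruise = 3000 − 1500 = 1500; t_c = 1500/150 = 10
T = 2·10 + 10 = 30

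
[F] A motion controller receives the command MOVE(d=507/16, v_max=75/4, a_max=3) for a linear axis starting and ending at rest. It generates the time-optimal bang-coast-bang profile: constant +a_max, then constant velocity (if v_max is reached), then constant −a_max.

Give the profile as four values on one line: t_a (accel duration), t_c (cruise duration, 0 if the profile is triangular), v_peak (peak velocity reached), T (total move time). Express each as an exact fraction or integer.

t_a=13/4 t_c=0 v_peak=39/4 T=13/2

vₘ²/aₘ = (75/4)²/3 = 1875/16
507/16 < 1875/16 → triangular
v_peak = √(507/16·3) = √(1521/16) = 39/4
t_a = (39/4)/3 = 13/4; t_c = 0
T = 2·13/4 = 13/2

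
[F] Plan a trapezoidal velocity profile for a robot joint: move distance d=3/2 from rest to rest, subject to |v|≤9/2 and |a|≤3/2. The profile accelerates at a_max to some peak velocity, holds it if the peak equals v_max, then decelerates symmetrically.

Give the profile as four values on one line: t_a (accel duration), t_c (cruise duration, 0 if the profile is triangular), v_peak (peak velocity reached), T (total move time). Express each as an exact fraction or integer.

t_a=1 t_c=0 v_peak=3/2 T=2

(v_max)²/a_max = (9/2)²/(3/2) = 27/2
3/2 < 27/2 → triangular
v_peak = √(3/2·3/2) = √(9/4) = 3/2
t_a = (3/2)/(3/2) = 1; t_c = 0
T = 2·1 = 2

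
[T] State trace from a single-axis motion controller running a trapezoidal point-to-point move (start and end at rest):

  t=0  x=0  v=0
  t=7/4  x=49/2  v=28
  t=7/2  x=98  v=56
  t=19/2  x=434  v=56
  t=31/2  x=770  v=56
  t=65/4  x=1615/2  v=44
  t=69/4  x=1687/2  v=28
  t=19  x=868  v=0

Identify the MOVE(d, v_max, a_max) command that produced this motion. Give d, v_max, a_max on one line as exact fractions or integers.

final state: t=19, x=868, v=0 → d = 868
a_max = (28−0)/(7/4−0) = 16
max v = 56 over t∈[7/2,31/2] → v_max = 56
check: 56·(7/2+12) = 868 ✓

d=868 v_max=56 a_max=16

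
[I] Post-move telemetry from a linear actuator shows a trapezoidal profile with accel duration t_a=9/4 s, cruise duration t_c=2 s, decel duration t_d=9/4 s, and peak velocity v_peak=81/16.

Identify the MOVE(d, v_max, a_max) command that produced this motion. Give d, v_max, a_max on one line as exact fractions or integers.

a_max = (81/16)/(9/4) = 9/4
d_a = ½·81/16·9/4 = 729/128; d_c = 81/16·2 = 81/8
d = 2·729/128 + 81/8 = 1377/64
t_c = 2 > 0 ⇒ limit active, v_max = 81/16

d=1377/64 v_max=81/16 a_max=9/4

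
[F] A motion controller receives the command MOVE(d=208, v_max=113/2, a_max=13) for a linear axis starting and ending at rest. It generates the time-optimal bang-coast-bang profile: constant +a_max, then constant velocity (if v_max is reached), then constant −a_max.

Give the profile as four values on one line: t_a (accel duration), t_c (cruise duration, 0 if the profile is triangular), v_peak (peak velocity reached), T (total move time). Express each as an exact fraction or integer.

t_a=4 t_c=0 v_peak=52 T=8

v_max²/a_max = (113/2)²/13 = 12769/52
208 < 12769/52 so t_c = 0
v_peak = √(208·13) = √2704 = 52
t_a = 52/13 = 4; t_c = 0
T = 2·4 = 8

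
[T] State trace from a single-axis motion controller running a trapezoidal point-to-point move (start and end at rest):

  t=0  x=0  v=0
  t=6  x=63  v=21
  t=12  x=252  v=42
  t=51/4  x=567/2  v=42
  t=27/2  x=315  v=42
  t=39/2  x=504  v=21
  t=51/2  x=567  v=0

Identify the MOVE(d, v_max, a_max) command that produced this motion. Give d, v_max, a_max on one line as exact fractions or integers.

final state: t=51/2, x=567, v=0 → d = 567
a_max = (21−0)/(6−0) = 7/2
max v = 42 over t∈[12,27/2] → v_max = 42
check: 42·(12+3/2) = 567 ✓

d=567 v_max=42 a_max=7/2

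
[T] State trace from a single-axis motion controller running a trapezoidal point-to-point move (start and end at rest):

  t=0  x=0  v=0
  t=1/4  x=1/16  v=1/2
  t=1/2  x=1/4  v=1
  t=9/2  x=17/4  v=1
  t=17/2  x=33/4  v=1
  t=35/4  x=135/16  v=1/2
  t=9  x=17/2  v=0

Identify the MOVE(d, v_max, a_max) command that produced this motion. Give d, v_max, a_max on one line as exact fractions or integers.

final state: t=9, x=17/2, v=0 → d = 17/2
a_max = (1/2−0)/(1/4−0) = 2
max v = 1 over t∈[1/2,17/2] → v_max = 1
check: 1·(1/2+8) = 17/2 ✓

d=17/2 v_max=1 a_max=2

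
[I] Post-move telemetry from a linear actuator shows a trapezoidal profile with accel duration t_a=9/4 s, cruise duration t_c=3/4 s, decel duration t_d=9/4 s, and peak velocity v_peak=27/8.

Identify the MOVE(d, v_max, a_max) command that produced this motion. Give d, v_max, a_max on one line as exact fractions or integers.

a_max = (27/8)/(9/4) = 3/2
d_a = ½·27/8·9/4 = 243/64; d_c = 27/8·3/4 = 81/32
d = 2·243/64 + 81/32 = 81/8
t_c = 3/4 > 0 ⇒ limit active, v_max = 27/8

d=81/8 v_max=27/8 a_max=3/2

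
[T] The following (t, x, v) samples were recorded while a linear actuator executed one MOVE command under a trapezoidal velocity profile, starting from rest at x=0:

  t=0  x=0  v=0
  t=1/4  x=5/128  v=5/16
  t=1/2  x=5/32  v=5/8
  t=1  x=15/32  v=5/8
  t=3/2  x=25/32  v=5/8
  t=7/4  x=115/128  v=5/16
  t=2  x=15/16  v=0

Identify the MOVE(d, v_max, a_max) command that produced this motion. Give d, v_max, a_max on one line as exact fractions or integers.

d=15/16 v_max=5/8 a_max=5/4

final state: t=2, x=15/16, v=0 → d = 15/16
a_max = (5/16−0)/(1/4−0) = 5/4
max v = 5/8 over t∈[1/2,3/2] → v_max = 5/8
check: 5/8·(1/2+1) = 15/16 ✓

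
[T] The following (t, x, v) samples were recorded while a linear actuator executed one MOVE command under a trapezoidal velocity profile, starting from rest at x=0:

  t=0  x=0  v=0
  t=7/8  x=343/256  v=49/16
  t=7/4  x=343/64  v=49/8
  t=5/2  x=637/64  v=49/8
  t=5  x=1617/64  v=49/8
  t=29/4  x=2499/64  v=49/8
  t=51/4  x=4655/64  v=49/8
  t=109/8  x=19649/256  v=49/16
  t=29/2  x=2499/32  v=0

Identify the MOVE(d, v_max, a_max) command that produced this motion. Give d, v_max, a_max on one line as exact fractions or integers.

d=2499/32 v_max=49/8 a_max=7/2

final state: t=29/2, x=2499/32, v=0 → d = 2499/32
a_max = (49/16−0)/(7/8−0) = 7/2
max v = 49/8 over t∈[7/4,51/4] → v_max = 49/8
check: 49/8·(7/4+11) = 2499/32 ✓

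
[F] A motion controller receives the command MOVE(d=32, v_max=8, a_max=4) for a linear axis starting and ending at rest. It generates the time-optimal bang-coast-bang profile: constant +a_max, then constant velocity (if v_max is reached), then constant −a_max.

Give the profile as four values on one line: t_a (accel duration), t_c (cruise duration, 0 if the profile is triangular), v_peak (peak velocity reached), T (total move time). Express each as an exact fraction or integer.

t_a=2 t_c=2 v_peak=8 T=6

vₘ²/aₘ = 8²/4 = 16
32 ≥ 16 so v_max reached
t_a = 8/4 = 2; v_peak = 8
d_cruise = 32 − 16 = 16; t_c = 16/8 = 2
T = 2·2 + 2 = 6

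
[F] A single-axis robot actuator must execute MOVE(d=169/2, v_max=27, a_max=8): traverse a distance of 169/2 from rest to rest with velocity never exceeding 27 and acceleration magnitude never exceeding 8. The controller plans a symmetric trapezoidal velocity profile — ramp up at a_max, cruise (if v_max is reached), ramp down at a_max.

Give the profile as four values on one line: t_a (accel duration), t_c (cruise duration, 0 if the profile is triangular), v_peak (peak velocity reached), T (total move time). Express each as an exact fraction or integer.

t_a=13/4 t_c=0 v_peak=26 T=13/2

(v_max)²/a_max = 27²/8 = 729/8
169/2 < 729/8 so t_c = 0
v_peak = √(169/2·8) = √676 = 26
t_a = 26/8 = 13/4; t_c = 0
T = 2·13/4 = 13/2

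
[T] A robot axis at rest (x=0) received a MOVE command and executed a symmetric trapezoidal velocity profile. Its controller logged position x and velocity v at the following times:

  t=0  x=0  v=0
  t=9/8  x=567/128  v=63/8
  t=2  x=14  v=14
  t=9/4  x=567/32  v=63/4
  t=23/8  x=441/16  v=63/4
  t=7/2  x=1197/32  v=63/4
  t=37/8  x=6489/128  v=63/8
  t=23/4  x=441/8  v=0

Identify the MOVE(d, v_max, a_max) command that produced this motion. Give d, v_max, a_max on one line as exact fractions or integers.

d=441/8 v_max=63/4 a_max=7

final state: t=23/4, x=441/8, v=0 → d = 441/8
a_max = (63/8−0)/(9/8−0) = 7
max v = 63/4 over t∈[9/4,7/2] → v_max = 63/4
check: 63/4·(9/4+5/4) = 441/8 ✓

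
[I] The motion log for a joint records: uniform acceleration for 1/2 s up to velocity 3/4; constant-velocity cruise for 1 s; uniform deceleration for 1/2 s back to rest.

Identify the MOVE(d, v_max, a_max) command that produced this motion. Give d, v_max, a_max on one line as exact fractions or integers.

d=9/8 v_max=3/4 a_max=3/2

a_max = (3/4)/(1/2) = 3/2
d_a = ½·3/4·1/2 = 3/16; d_c = 3/4·1 = 3/4
d = 2·3/16 + 3/4 = 9/8
t_c = 1 > 0 ⇒ limit active, v_max = 3/4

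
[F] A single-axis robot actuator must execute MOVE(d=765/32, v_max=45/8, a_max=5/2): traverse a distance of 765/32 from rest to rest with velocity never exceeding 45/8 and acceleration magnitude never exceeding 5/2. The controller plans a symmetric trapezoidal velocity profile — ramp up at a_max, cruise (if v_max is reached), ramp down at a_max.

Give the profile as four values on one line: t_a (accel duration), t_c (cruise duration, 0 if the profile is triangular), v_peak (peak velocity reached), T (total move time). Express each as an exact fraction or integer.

t_a=9/4 t_c=2 v_peak=45/8 T=13/2

v_max²/a_max = (45/8)²/(5/2) = 405/32
765/32 ≥ 405/32 → trapezoidal
t_a = (45/8)/(5/2) = 9/4; v_peak = 45/8
d_cruise = 765/32 − 405/32 = 45/4; t_c = (45/4)/(45/8) = 2
T = 2·9/4 + 2 = 13/2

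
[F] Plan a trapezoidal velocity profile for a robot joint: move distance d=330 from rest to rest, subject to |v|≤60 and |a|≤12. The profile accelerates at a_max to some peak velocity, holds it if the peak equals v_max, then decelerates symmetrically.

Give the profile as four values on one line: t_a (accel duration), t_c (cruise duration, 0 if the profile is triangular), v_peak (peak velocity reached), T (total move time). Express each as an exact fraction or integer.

t_a=5 t_c=1/2 v_peak=60 T=21/2

(v_max)²/a_max = 60²/12 = 300
330 ≥ 300 → trapezoidal
t_a = 60/12 = 5; v_peak = 60
d_cruise = 330 − 300 = 30; t_c = 30/60 = 1/2
T = 2·5 + 1/2 = 21/2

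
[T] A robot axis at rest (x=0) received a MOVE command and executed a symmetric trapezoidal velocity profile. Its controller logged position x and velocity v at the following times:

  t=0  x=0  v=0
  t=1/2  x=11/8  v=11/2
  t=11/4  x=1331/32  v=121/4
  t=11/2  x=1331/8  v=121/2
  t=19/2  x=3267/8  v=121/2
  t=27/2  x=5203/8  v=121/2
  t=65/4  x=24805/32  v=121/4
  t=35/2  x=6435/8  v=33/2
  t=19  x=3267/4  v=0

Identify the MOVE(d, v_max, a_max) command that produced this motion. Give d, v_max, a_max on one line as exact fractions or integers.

final state: t=19, x=3267/4, v=0 → d = 3267/4
a_max = (11/2−0)/(1/2−0) = 11
max v = 121/2 over t∈[11/2,27/2] → v_max = 121/2
check: 121/2·(11/2+8) = 3267/4 ✓

d=3267/4 v_max=121/2 a_max=11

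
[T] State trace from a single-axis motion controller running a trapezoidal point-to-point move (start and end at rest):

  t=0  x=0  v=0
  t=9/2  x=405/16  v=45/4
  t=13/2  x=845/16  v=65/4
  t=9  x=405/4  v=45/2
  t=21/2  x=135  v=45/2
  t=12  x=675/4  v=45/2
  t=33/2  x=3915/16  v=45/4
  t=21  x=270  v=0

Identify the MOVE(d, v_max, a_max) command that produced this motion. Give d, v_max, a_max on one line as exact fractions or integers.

final state: t=21, x=270, v=0 → d = 270
a_max = (45/4−0)/(9/2−0) = 5/2
max v = 45/2 over t∈[9,12] → v_max = 45/2
check: 45/2·(9+3) = 270 ✓

d=270 v_max=45/2 a_max=5/2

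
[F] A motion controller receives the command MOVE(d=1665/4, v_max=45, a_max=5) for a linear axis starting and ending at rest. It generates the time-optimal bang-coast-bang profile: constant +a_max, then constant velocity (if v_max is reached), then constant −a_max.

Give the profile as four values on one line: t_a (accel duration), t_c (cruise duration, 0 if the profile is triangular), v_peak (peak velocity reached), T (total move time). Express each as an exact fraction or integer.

t_a=9 t_c=1/4 v_peak=45 T=73/4

(v_max)²/a_max = 45²/5 = 405
1665/4 ≥ 405 so v_max reached
t_a = 45/5 = 9; v_peak = 45
d_cruise = 1665/4 − 405 = 45/4; t_c = (45/4)/45 = 1/4
T = 2·9 + 1/4 = 73/4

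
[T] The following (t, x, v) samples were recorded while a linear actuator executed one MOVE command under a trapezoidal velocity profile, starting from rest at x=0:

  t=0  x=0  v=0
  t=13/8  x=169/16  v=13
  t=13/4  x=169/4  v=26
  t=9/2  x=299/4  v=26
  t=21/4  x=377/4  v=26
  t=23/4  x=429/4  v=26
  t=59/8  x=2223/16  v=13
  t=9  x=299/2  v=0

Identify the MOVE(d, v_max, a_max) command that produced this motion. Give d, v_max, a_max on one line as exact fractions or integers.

final state: t=9, x=299/2, v=0 → d = 299/2
a_max = (13−0)/(13/8−0) = 8
max v = 26 over t∈[13/4,23/4] → v_max = 26
check: 26·(13/4+5/2) = 299/2 ✓

d=299/2 v_max=26 a_max=8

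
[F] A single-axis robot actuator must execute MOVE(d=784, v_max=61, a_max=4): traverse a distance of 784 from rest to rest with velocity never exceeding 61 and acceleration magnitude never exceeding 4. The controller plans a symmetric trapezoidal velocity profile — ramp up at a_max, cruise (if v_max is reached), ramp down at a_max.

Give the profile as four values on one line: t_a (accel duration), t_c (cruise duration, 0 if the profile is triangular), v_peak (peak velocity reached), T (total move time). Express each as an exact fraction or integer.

t_a=14 t_c=0 v_peak=56 T=28

(v_max)²/a_max = 61²/4 = 3721/4
784 < 3721/4 → triangular
v_peak = √(784·4) = √3136 = 56
t_a = 56/4 = 14; t_c = 0
T = 2·14 = 28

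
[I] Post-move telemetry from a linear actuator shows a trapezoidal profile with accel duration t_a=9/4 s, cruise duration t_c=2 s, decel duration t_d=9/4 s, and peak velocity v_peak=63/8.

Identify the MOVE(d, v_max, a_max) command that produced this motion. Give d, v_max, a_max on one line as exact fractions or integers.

d=1071/32 v_max=63/8 a_max=7/2

a_max = (63/8)/(9/4) = 7/2
d_a = ½·63/8·9/4 = 567/64; d_c = 63/8·2 = 63/4
d = 2·567/64 + 63/4 = 1071/32
t_c = 2 > 0 ⇒ limit active, v_max = 63/8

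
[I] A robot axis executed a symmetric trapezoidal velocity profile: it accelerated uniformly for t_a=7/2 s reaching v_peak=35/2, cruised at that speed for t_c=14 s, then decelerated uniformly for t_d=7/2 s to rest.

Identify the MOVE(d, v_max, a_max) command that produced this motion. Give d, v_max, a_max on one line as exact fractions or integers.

d=1225/4 v_max=35/2 a_max=5

a_max = (35/2)/(7/2) = 5
d_a = ½·35/2·7/2 = 245/8; d_c = 35/2·14 = 245
d = 2·245/8 + 245 = 1225/4
t_c = 14 > 0 ⇒ limit active, v_max = 35/2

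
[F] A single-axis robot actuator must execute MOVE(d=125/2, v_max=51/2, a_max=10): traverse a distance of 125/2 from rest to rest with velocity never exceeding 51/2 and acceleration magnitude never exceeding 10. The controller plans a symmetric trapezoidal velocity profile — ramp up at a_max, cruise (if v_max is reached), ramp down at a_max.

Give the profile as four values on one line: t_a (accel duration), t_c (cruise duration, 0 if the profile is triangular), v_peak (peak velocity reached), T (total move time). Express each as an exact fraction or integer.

t_a=5/2 t_c=0 v_peak=25 T=5

vₘ²/aₘ = (51/2)²/10 = 2601/40
125/2 < 2601/40 ⇒ no cruise
v_peak = √(125/2·10) = √625 = 25
t_a = 25/10 = 5/2; t_c = 0
T = 2·5/2 = 5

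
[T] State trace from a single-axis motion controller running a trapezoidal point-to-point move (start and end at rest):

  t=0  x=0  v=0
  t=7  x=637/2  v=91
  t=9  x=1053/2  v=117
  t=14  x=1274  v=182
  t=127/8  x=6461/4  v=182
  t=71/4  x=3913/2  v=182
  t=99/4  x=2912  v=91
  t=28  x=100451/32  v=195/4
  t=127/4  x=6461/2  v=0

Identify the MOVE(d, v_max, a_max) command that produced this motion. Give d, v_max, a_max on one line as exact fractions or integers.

final state: t=127/4, x=6461/2, v=0 → d = 6461/2
a_max = (91−0)/(7−0) = 13
max v = 182 over t∈[14,71/4] → v_max = 182
check: 182·(14+15/4) = 6461/2 ✓

d=6461/2 v_max=182 a_max=13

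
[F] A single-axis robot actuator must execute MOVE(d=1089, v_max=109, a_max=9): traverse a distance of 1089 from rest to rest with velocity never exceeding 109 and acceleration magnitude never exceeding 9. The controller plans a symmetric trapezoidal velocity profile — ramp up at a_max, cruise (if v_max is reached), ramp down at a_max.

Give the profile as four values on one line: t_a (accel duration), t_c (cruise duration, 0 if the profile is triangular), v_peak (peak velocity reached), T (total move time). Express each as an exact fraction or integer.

t_a=11 t_c=0 v_peak=99 T=22

vₘ²/aₘ = 109²/9 = 11881/9
1089 < 11881/9 so t_c = 0
v_peak = √(1089·9) = √9801 = 99
t_a = 99/9 = 11; t_c = 0
T = 2·11 = 22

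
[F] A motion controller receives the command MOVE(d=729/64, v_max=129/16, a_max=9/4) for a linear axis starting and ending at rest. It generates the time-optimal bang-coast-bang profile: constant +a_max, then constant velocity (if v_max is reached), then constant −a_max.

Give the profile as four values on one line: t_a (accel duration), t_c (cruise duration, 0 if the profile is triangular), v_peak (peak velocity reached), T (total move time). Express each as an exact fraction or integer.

t_a=9/4 t_c=0 v_peak=81/16 T=9/2

v_max²/a_max = (129/16)²/(9/4) = 1849/64
729/64 < 1849/64 so t_c = 0
v_peak = √(729/64·9/4) = √(6561/256) = 81/16
t_a = (81/16)/(9/4) = 9/4; t_c = 0
T = 2·9/4 = 9/2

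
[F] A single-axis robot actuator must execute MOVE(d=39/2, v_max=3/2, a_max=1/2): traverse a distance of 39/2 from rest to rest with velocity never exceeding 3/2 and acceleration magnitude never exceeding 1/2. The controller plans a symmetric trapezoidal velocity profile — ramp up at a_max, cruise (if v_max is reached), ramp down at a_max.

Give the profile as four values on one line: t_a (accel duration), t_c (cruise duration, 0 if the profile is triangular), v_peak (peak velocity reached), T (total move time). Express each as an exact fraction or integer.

t_a=3 t_c=10 v_peak=3/2 T=16

vₘ²/aₘ = (3/2)²/(1/2) = 9/2
39/2 ≥ 9/2 so v_max reached
t_a = (3/2)/(1/2) = 3; v_peak = 3/2
d_cruise = 39/2 − 9/2 = 15; t_c = 15/(3/2) = 10
T = 2·3 + 10 = 16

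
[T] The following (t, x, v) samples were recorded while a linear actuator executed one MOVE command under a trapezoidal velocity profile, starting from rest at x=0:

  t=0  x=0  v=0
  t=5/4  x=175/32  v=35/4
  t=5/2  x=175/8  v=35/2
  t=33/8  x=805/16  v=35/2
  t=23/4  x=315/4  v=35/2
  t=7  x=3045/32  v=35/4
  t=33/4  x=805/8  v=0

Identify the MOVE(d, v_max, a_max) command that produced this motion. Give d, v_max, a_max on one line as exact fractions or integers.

d=805/8 v_max=35/2 a_max=7

final state: t=33/4, x=805/8, v=0 → d = 805/8
a_max = (35/4−0)/(5/4−0) = 7
max v = 35/2 over t∈[5/2,23/4] → v_max = 35/2
check: 35/2·(5/2+13/4) = 805/8 ✓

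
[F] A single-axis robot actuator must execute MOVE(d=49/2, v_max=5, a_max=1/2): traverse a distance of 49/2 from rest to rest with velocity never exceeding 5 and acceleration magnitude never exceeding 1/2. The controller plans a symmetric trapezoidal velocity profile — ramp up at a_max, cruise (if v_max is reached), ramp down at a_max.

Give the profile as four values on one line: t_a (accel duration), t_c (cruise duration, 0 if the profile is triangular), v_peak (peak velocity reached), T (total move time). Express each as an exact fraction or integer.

t_a=7 t_c=0 v_peak=7/2 T=14

vₘ²/aₘ = 5²/(1/2) = 50
49/2 < 50 → triangular
v_peak = √(49/2·1/2) = √(49/4) = 7/2
t_a = (7/2)/(1/2) = 7; t_c = 0
T = 2·7 = 14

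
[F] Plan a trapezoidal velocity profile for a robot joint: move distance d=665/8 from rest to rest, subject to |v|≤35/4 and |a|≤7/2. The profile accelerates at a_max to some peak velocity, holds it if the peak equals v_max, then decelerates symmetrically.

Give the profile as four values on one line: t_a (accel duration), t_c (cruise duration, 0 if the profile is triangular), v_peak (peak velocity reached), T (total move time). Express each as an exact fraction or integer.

(v_max)²/a_max = (35/4)²/(7/2) = 175/8
665/8 ≥ 175/8 → trapezoidal
t_a = (35/4)/(7/2) = 5/2; v_peak = 35/4
d_cruise = 665/8 − 175/8 = 245/4; t_c = (245/4)/(35/4) = 7
T = 2·5/2 + 7 = 12

t_a=5/2 t_c=7 v_peak=35/4 T=12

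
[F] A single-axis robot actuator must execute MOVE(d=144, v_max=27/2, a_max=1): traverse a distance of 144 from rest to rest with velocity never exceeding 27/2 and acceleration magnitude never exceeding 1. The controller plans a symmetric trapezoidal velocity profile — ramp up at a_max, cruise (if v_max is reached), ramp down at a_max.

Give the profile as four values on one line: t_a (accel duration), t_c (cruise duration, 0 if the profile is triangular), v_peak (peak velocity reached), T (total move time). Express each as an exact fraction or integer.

t_a=12 t_c=0 v_peak=12 T=24

(v_max)²/a_max = (27/2)²/1 = 729/4
144 < 729/4 ⇒ no cruise
v_peak = √(144·1) = √144 = 12
t_a = 12/1 = 12; t_c = 0
T = 2·12 = 24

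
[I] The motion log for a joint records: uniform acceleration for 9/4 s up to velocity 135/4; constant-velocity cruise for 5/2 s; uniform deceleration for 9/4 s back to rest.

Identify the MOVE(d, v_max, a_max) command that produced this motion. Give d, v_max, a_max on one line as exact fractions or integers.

a_max = (135/4)/(9/4) = 15
d_a = ½·135/4·9/4 = 1215/32; d_c = 135/4·5/2 = 675/8
d = 2·1215/32 + 675/8 = 2565/16
t_c = 5/2 > 0 → v_max = v_peak = 135/4

d=2565/16 v_max=135/4 a_max=15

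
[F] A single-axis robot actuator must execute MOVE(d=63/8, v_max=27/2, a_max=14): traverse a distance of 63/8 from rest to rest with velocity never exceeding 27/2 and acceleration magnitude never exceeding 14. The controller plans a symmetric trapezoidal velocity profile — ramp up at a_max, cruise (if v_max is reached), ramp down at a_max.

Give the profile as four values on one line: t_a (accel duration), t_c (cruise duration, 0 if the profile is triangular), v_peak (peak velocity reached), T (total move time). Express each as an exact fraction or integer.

v_max²/a_max = (27/2)²/14 = 729/56
63/8 < 729/56 ⇒ no cruise
v_peak = √(63/8·14) = √(441/4) = 21/2
t_a = (21/2)/14 = 3/4; t_c = 0
T = 2·3/4 = 3/2

t_a=3/4 t_c=0 v_peak=21/2 T=3/2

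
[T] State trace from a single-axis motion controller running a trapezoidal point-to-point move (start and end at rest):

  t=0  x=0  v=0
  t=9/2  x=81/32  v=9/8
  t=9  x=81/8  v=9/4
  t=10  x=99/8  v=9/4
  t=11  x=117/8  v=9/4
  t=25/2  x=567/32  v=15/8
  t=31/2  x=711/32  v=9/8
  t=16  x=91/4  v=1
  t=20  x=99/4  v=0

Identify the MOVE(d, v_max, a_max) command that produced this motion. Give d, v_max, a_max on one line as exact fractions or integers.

d=99/4 v_max=9/4 a_max=1/4

final state: t=20, x=99/4, v=0 → d = 99/4
a_max = (9/8−0)/(9/2−0) = 1/4
max v = 9/4 over t∈[9,11] → v_max = 9/4
check: 9/4·(9+2) = 99/4 ✓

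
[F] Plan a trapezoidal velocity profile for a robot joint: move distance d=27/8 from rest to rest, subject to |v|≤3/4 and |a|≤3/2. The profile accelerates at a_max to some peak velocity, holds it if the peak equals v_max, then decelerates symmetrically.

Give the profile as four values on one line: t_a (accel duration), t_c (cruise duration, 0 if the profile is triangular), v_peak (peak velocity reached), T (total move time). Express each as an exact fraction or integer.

v_max²/a_max = (3/4)²/(3/2) = 3/8
27/8 ≥ 3/8 ⇒ cruise phase
t_a = (3/4)/(3/2) = 1/2; v_peak = 3/4
d_cruise = 27/8 − 3/8 = 3; t_c = 3/(3/4) = 4
T = 2·1/2 + 4 = 5

t_a=1/2 t_c=4 v_peak=3/4 T=5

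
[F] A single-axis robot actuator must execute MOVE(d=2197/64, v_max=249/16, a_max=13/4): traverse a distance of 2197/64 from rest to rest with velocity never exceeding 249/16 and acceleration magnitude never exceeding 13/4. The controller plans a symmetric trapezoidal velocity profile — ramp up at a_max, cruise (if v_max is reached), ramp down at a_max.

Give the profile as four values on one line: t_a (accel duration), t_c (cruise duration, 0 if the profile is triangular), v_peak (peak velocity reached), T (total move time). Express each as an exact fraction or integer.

v_max²/a_max = (249/16)²/(13/4) = 62001/832
2197/64 < 62001/832 so t_c = 0
v_peak = √(2197/64·13/4) = √(28561/256) = 169/16
t_a = (169/16)/(13/4) = 13/4; t_c = 0
T = 2·13/4 = 13/2

t_a=13/4 t_c=0 v_peak=169/16 T=13/2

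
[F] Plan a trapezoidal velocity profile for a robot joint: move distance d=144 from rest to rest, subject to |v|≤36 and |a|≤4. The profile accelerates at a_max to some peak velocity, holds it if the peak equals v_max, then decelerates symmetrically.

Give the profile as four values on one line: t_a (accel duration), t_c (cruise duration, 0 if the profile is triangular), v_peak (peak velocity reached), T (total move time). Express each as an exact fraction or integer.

(v_max)²/a_max = 36²/4 = 324
144 < 324 → triangular
v_peak = √(144·4) = √576 = 24
t_a = 24/4 = 6; t_c = 0
T = 2·6 = 12

t_a=6 t_c=0 v_peak=24 T=12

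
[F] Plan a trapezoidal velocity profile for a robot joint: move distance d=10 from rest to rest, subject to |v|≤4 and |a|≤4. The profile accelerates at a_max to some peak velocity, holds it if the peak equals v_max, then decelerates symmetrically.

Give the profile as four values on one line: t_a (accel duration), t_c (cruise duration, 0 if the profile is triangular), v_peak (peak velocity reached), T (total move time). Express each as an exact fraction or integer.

v_max²/a_max = 4²/4 = 4
10 ≥ 4 so v_max reached
t_a = 4/4 = 1; v_peak = 4
d_cruise = 10 − 4 = 6; t_c = 6/4 = 3/2
T = 2·1 + 3/2 = 7/2

t_a=1 t_c=3/2 v_peak=4 T=7/2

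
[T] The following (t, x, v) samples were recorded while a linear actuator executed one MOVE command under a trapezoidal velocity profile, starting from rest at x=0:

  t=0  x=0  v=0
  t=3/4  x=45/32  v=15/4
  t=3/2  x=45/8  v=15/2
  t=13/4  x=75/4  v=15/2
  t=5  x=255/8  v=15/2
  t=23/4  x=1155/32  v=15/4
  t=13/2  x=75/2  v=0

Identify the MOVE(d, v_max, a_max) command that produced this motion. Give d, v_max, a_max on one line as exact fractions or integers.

d=75/2 v_max=15/2 a_max=5

final state: t=13/2, x=75/2, v=0 → d = 75/2
a_max = (15/4−0)/(3/4−0) = 5
max v = 15/2 over t∈[3/2,5] → v_max = 15/2
check: 15/2·(3/2+7/2) = 75/2 ✓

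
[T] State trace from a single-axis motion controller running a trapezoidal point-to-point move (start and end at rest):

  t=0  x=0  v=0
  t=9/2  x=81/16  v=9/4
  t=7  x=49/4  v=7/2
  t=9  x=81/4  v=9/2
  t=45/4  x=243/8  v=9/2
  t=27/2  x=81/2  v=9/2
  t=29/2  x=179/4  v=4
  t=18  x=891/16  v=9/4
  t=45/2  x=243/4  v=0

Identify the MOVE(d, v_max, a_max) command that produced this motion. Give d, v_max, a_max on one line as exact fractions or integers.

d=243/4 v_max=9/2 a_max=1/2

final state: t=45/2, x=243/4, v=0 → d = 243/4
a_max = (9/4−0)/(9/2−0) = 1/2
max v = 9/2 over t∈[9,27/2] → v_max = 9/2
check: 9/2·(9+9/2) = 243/4 ✓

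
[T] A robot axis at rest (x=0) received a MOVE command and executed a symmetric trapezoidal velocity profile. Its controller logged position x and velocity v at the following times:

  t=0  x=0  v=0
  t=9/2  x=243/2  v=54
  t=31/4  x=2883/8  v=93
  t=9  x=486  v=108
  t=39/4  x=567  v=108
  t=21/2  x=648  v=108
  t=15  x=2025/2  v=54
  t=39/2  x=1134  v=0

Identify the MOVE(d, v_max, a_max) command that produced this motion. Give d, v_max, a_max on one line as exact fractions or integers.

final state: t=39/2, x=1134, v=0 → d = 1134
a_max = (54−0)/(9/2−0) = 12
max v = 108 over t∈[9,21/2] → v_max = 108
check: 108·(9+3/2) = 1134 ✓

d=1134 v_max=108 a_max=12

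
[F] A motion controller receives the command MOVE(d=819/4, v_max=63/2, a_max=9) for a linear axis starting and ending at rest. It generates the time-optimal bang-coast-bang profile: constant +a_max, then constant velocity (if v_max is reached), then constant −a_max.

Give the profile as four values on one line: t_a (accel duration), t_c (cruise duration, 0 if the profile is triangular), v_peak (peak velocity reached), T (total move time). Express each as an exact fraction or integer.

vₘ²/aₘ = (63/2)²/9 = 441/4
819/4 ≥ 441/4 → trapezoidal
t_a = (63/2)/9 = 7/2; v_peak = 63/2
d_cruise = 819/4 − 441/4 = 189/2; t_c = (189/2)/(63/2) = 3
T = 2·7/2 + 3 = 10

t_a=7/2 t_c=3 v_peak=63/2 T=10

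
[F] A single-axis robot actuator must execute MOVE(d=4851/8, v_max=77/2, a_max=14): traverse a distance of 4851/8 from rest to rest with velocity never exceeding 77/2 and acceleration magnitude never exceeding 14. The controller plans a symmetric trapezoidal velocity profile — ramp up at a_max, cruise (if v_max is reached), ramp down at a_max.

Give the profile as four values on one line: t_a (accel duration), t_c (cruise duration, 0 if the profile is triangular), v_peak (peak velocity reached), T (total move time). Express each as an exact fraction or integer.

(v_max)²/a_max = (77/2)²/14 = 847/8
4851/8 ≥ 847/8 → trapezoidal
t_a = (77/2)/14 = 11/4; v_peak = 77/2
d_cruise = 4851/8 − 847/8 = 1001/2; t_c = (1001/2)/(77/2) = 13
T = 2·11/4 + 13 = 37/2

t_a=11/4 t_c=13 v_peak=77/2 T=37/2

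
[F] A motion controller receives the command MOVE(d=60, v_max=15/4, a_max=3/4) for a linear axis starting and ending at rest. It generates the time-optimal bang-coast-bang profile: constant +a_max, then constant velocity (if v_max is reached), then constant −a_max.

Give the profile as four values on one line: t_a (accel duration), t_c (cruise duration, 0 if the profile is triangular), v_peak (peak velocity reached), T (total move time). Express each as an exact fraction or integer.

t_a=5 t_c=11 v_peak=15/4 T=21

v_max²/a_max = (15/4)²/(3/4) = 75/4
60 ≥ 75/4 → trapezoidal
t_a = (15/4)/(3/4) = 5; v_peak = 15/4
d_cruise = 60 − 75/4 = 165/4; t_c = (165/4)/(15/4) = 11
T = 2·5 + 11 = 21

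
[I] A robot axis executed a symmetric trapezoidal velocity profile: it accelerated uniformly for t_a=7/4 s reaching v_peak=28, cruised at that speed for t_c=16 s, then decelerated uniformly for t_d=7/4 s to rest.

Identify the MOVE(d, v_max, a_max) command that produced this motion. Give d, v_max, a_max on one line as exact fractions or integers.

d=497 v_max=28 a_max=16

a_max = 28/(7/4) = 16
d_a = ½·28·7/4 = 49/2; d_c = 28·16 = 448
d = 2·49/2 + 448 = 497
t_c = 16 > 0 → v_max = v_peak = 28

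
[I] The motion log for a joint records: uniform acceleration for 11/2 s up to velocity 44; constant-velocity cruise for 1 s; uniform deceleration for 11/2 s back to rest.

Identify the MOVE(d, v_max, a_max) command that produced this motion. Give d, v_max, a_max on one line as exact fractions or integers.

a_max = 44/(11/2) = 8
d_a = ½·44·11/2 = 121; d_c = 44·1 = 44
d = 2·121 + 44 = 286
t_c = 1 > 0 → v_max = v_peak = 44

d=286 v_max=44 a_max=8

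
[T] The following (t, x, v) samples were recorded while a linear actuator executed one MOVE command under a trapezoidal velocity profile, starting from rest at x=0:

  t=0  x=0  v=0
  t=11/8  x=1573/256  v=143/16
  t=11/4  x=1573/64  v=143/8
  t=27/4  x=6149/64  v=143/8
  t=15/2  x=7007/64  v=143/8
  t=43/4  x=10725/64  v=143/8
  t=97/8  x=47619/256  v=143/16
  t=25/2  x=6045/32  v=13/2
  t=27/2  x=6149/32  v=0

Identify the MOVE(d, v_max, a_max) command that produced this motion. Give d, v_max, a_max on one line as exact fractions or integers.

d=6149/32 v_max=143/8 a_max=13/2

final state: t=27/2, x=6149/32, v=0 → d = 6149/32
a_max = (143/16−0)/(11/8−0) = 13/2
max v = 143/8 over t∈[11/4,43/4] → v_max = 143/8
check: 143/8·(11/4+8) = 6149/32 ✓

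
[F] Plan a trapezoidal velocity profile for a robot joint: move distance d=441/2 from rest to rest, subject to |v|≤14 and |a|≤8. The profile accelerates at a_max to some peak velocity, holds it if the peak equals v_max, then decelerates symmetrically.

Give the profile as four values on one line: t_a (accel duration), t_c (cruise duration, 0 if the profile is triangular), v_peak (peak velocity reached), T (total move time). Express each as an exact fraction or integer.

vₘ²/aₘ = 14²/8 = 49/2
441/2 ≥ 49/2 ⇒ cruise phase
t_a = 14/8 = 7/4; v_peak = 14
d_cruise = 441/2 − 49/2 = 196; t_c = 196/14 = 14
T = 2·7/4 + 14 = 35/2

t_a=7/4 t_c=14 v_peak=14 T=35/2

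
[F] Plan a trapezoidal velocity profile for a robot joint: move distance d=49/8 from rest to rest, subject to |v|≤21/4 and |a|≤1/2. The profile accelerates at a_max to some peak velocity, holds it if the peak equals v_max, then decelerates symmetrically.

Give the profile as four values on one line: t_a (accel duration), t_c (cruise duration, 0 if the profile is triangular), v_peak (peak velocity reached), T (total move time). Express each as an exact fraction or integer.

vₘ²/aₘ = (21/4)²/(1/2) = 441/8
49/8 < 441/8 ⇒ no cruise
v_peak = √(49/8·1/2) = √(49/16) = 7/4
t_a = (7/4)/(1/2) = 7/2; t_c = 0
T = 2·7/2 = 7

t_a=7/2 t_c=0 v_peak=7/4 T=7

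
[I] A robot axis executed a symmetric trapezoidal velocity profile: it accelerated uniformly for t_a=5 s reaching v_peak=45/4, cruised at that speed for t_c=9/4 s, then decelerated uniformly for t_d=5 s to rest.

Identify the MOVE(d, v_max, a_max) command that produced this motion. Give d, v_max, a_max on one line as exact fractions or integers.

d=1305/16 v_max=45/4 a_max=9/4

a_max = (45/4)/5 = 9/4
d_a = ½·45/4·5 = 225/8; d_c = 45/4·9/4 = 405/16
d = 2·225/8 + 405/16 = 1305/16
t_c = 9/4 > 0 ⇒ limit active, v_max = 45/4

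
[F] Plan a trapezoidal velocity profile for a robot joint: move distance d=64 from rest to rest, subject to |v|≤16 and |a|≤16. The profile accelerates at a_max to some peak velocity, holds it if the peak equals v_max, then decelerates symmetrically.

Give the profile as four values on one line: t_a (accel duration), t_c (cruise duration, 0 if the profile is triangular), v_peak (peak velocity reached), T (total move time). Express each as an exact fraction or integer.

(v_max)²/a_max = 16²/16 = 16
64 ≥ 16 → trapezoidal
t_a = 16/16 = 1; v_peak = 16
d_cruise = 64 − 16 = 48; t_c = 48/16 = 3
T = 2·1 + 3 = 5

t_a=1 t_c=3 v_peak=16 T=5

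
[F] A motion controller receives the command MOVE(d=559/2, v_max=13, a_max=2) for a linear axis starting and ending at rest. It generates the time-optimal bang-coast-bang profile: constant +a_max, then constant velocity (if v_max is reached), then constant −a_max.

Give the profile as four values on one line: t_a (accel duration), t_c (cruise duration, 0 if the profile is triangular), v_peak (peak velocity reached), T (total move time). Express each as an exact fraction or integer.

vₘ²/aₘ = 13²/2 = 169/2
559/2 ≥ 169/2 ⇒ cruise phase
t_a = 13/2; v_peak = 13
d_cruise = 559/2 − 169/2 = 195; t_c = 195/13 = 15
T = 2·13/2 + 15 = 28

t_a=13/2 t_c=15 v_peak=13 T=28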